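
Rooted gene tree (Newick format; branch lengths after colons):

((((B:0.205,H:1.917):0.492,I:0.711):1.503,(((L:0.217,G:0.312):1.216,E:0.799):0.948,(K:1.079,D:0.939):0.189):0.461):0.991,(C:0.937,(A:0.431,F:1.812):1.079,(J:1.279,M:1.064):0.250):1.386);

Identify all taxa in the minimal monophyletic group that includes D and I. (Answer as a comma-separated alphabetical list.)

B, D, E, G, H, I, K, L

Tracing D: it sits inside (K,D).
Tracing I: it sits inside ((B,H),I).
The smallest clade enclosing both is (((B,H),I),(((L,G),E),(K,D))); the answer is its 8 terminal taxa in alphabetical order.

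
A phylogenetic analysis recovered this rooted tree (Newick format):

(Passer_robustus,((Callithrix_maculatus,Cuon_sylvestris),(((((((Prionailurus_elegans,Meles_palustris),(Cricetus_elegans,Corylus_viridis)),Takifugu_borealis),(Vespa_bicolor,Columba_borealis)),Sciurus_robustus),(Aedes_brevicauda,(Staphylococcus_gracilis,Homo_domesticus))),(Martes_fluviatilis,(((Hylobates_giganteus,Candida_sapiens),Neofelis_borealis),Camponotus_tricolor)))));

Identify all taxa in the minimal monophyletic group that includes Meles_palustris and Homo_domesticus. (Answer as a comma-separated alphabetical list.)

Tracing Meles_palustris: it sits inside (Prionailurus_elegans,Meles_palustris).
Tracing Homo_domesticus: it sits inside (Staphylococcus_gracilis,Homo_domesticus).
The smallest clade enclosing both is ((((((Prionailurus_elegans,Meles_palustris),(Cricetus_elegans,Corylus_viridis)),Takifugu_borealis),(Vespa_bicolor,Columba_borealis)),Sciurus_robustus),(Aedes_brevicauda,(Staphylococcus_gracilis,Homo_domesticus))); the answer is its 11 terminal taxa in alphabetical order.

Aedes_brevicauda, Columba_borealis, Corylus_viridis, Cricetus_elegans, Homo_domesticus, Meles_palustris, Prionailurus_elegans, Sciurus_robustus, Staphylococcus_gracilis, Takifugu_borealis, Vespa_bicolor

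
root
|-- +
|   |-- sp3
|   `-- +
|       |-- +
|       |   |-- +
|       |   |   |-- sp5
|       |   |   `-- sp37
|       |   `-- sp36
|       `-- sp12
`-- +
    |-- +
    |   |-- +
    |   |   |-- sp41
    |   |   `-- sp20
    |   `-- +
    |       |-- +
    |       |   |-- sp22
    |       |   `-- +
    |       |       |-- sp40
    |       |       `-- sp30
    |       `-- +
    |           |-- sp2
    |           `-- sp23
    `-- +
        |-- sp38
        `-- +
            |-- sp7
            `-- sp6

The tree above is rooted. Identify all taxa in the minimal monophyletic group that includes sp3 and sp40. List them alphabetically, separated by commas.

Tracing sp3: it sits inside (sp3,(((sp5,sp37),sp36),sp12)).
Tracing sp40: it sits inside (sp40,sp30).
The smallest clade enclosing both is the whole tree (their MRCA is the root), so the answer is all 15 tips in alphabetical order.

sp12, sp2, sp20, sp22, sp23, sp3, sp30, sp36, sp37, sp38, sp40, sp41, sp5, sp6, sp7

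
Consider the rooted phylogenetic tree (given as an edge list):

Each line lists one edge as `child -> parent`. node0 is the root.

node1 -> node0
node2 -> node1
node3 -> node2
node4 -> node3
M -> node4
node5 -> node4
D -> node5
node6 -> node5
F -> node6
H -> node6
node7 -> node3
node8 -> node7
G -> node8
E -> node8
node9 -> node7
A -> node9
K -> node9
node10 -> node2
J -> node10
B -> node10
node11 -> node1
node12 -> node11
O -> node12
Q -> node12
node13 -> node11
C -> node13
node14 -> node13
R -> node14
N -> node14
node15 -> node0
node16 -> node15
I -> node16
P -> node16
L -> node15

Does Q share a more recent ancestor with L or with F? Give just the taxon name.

F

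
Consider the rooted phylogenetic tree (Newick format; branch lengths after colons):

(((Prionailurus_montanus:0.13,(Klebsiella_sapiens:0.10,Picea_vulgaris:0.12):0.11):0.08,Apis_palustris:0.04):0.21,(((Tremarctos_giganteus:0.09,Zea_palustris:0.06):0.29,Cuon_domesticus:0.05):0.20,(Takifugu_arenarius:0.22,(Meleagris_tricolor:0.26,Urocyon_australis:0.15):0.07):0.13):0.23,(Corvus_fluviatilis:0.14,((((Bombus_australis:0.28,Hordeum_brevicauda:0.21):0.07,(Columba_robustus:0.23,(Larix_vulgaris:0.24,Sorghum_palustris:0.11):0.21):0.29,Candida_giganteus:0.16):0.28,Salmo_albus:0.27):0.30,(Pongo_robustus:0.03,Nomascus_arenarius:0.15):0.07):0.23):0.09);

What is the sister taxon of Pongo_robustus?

Pongo_robustus attaches to the tree at the node subtending (Pongo_robustus,Nomascus_arenarius).
The other lineage descending from that same node — the sister group — is the single tip Nomascus_arenarius.

Nomascus_arenarius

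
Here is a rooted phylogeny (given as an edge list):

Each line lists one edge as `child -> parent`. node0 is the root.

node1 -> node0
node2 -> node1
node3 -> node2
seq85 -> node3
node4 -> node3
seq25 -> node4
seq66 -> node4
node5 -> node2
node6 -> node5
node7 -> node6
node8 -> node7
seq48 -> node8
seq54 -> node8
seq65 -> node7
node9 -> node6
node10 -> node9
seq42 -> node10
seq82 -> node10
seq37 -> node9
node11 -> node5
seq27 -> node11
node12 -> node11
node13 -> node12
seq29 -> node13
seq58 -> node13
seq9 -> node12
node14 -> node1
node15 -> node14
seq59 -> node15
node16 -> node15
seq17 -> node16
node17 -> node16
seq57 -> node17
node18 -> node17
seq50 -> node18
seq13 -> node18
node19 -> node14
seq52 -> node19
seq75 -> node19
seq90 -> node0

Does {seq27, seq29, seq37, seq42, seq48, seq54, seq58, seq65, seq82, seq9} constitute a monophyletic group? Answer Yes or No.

The most recent common ancestor of these taxa subtends ((((seq48,seq54),seq65),((seq42,seq82),seq37)),(seq27,((seq29,seq58),seq9))).
That clade has exactly 10 tips — every listed taxon and nothing else — so the group is monophyletic.

Yes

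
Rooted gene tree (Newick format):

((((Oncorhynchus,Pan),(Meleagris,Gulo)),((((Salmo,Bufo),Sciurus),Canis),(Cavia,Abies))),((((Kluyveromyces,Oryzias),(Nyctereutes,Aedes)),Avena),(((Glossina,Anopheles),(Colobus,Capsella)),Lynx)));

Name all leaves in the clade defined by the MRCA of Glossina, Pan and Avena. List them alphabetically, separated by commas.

Tracing Glossina: it sits inside (Glossina,Anopheles).
Tracing Pan: it sits inside (Oncorhynchus,Pan).
Tracing Avena: it sits inside (((Kluyveromyces,Oryzias),(Nyctereutes,Aedes)),Avena).
The smallest clade enclosing all 3 is the whole tree (their MRCA is the root), so the answer is all 20 tips in alphabetical order.

Abies, Aedes, Anopheles, Avena, Bufo, Canis, Capsella, Cavia, Colobus, Glossina, Gulo, Kluyveromyces, Lynx, Meleagris, Nyctereutes, Oncorhynchus, Oryzias, Pan, Salmo, Sciurus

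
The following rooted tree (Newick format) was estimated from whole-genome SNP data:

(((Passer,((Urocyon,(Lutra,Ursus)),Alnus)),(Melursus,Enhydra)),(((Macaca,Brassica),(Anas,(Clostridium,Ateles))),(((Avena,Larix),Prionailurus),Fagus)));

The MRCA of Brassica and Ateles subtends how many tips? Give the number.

The MRCA of Brassica and Ateles is the node subtending ((Macaca,Brassica),(Anas,(Clostridium,Ateles))).
That clade contains 5 terminal taxa: Anas, Ateles, Brassica, Clostridium, Macaca.

5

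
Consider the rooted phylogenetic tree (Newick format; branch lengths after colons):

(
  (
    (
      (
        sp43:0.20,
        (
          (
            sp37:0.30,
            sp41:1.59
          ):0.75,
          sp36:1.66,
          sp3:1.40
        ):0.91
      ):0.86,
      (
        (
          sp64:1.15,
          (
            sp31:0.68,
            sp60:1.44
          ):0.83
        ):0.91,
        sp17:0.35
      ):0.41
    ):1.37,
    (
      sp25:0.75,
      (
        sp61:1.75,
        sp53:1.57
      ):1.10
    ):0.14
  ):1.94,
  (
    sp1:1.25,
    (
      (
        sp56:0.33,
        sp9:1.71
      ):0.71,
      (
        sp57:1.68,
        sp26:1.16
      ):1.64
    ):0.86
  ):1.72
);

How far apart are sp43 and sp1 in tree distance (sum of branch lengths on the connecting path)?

7.34

The path runs sp43 → … → MRCA → … → sp1; the MRCA is the root of the tree.
Branch lengths along that path: 0.20 + 0.86 + 1.37 + 1.94 + 1.72 + 1.25 = 7.34.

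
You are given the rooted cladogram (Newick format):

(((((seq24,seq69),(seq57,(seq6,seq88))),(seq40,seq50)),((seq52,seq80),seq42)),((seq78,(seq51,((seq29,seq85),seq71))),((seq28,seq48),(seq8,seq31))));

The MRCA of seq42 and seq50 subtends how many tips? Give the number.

10

The MRCA of seq42 and seq50 is the node subtending ((((seq24,seq69),(seq57,(seq6,seq88))),(seq40,seq50)),((seq52,seq80),seq42)).
That clade contains 10 terminal taxa: seq24, seq40, seq42, seq50, seq52, seq57, seq6, seq69, seq80, seq88.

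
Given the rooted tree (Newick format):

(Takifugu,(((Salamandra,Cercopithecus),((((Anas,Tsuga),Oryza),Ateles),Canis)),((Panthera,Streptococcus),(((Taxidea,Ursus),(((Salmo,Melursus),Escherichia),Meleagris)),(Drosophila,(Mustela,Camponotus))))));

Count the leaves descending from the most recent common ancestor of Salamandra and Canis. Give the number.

7

The MRCA of Salamandra and Canis is the node subtending ((Salamandra,Cercopithecus),((((Anas,Tsuga),Oryza),Ateles),Canis)).
That clade contains 7 terminal taxa: Anas, Ateles, Canis, Cercopithecus, Oryza, Salamandra, Tsuga.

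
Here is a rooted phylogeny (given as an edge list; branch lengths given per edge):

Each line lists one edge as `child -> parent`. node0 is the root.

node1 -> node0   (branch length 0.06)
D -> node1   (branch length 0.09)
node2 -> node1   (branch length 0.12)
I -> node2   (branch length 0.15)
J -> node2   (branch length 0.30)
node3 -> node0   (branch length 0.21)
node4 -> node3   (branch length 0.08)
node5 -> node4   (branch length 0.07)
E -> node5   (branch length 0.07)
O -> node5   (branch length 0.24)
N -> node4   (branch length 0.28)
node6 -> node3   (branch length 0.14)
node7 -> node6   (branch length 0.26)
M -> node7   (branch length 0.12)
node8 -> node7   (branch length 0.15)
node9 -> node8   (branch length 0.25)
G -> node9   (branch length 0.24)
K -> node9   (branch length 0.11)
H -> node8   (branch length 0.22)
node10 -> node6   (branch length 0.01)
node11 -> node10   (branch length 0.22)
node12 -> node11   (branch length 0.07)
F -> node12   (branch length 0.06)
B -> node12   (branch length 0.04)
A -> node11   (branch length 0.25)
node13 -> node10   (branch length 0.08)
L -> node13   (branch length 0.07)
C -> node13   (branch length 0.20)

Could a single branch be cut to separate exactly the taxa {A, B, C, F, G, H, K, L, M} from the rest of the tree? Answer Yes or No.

Yes

The most recent common ancestor of these taxa subtends ((M,((G,K),H)),(((F,B),A),(L,C))).
That clade has exactly 9 tips — every listed taxon and nothing else — so the group is monophyletic.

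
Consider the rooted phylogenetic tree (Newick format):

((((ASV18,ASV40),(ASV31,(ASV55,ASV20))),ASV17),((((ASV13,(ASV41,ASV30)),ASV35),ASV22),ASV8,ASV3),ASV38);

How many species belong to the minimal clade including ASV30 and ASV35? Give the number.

The MRCA of ASV30 and ASV35 is the node subtending ((ASV13,(ASV41,ASV30)),ASV35).
That clade contains 4 terminal taxa: ASV13, ASV30, ASV35, ASV41.

4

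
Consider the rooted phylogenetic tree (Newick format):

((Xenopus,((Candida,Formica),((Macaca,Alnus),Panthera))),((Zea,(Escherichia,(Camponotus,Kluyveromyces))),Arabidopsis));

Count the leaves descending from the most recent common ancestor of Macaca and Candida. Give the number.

5

The MRCA of Macaca and Candida is the node subtending ((Candida,Formica),((Macaca,Alnus),Panthera)).
That clade contains 5 terminal taxa: Alnus, Candida, Formica, Macaca, Panthera.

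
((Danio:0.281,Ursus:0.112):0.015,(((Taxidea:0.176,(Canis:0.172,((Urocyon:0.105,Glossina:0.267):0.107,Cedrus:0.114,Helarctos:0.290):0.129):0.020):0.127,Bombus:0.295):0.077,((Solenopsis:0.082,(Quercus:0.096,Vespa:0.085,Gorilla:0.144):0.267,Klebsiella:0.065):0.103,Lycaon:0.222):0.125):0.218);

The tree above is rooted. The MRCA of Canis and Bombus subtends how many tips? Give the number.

The MRCA of Canis and Bombus is the node subtending ((Taxidea,(Canis,((Urocyon,Glossina),Cedrus,Helarctos))),Bombus).
That clade contains 7 terminal taxa: Bombus, Canis, Cedrus, Glossina, Helarctos, Taxidea, Urocyon.

7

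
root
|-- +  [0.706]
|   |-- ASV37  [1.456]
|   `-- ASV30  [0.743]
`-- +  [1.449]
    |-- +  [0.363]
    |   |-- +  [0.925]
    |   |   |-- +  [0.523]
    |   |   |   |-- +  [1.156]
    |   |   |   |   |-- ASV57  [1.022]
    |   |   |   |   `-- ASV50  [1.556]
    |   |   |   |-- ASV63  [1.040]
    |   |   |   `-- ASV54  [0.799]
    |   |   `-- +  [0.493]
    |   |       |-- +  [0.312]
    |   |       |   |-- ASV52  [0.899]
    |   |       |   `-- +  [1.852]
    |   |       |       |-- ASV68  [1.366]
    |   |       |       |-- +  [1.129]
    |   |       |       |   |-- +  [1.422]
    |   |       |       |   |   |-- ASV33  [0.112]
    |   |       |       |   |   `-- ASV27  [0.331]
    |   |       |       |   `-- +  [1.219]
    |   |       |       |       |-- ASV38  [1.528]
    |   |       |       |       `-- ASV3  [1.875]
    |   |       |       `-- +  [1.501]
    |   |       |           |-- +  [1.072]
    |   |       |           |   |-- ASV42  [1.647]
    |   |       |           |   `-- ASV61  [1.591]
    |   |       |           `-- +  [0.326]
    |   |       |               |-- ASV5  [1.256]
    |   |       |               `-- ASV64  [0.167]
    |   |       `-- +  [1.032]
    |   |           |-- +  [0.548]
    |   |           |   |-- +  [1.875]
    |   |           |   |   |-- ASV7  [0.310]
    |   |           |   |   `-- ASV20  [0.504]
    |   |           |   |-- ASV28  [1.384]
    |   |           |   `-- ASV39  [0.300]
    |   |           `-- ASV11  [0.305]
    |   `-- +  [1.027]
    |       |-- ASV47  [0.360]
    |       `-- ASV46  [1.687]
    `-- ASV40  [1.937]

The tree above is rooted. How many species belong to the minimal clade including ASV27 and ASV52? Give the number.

The MRCA of ASV27 and ASV52 is the node subtending (ASV52,(ASV68,((ASV33,ASV27),(ASV38,ASV3)),((ASV42,ASV61),(ASV5,ASV64)))).
That clade contains 10 terminal taxa: ASV27, ASV3, ASV33, ASV38, ASV42, ASV5, ASV52, ASV61, ASV64, ASV68.

10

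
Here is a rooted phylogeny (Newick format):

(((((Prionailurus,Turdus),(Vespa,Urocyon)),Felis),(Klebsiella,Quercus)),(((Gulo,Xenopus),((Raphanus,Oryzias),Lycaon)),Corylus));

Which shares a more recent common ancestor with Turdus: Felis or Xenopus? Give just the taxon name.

The MRCA of Turdus and Felis subtends (((Prionailurus,Turdus),(Vespa,Urocyon)),Felis) (5 taxa).
The MRCA of Turdus and Xenopus is the root, subtending the entire tree (13 taxa).
The first is nested inside the second, so Turdus shares a more recent common ancestor with Felis.

Felis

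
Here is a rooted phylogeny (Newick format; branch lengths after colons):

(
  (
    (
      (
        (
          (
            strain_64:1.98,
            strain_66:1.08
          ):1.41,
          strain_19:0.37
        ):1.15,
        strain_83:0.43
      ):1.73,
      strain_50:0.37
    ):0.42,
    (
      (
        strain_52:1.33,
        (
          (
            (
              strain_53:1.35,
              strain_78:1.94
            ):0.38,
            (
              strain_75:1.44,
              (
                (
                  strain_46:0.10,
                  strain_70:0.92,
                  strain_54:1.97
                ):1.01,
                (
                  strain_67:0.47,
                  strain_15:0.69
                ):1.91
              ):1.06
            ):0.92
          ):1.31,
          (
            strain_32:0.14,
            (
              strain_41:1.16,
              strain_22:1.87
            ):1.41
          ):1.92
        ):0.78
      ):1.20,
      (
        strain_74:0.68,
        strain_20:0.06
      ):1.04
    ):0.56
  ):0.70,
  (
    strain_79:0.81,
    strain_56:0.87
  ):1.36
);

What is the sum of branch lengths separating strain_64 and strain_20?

8.35

The path runs strain_64 → … → MRCA → … → strain_20; the MRCA is the node subtending (((((strain_64,strain_66),strain_19),strain_83),strain_50),((strain_52,(((strain_53,strain_78),(strain_75,((strain_46,strain_70,strain_54),(strain_67,strain_15)))),(strain_32,(strain_41,strain_22)))),(strain_74,strain_20))).
Branch lengths along that path: 1.98 + 1.41 + 1.15 + 1.73 + 0.42 + 0.56 + 1.04 + 0.06 = 8.35.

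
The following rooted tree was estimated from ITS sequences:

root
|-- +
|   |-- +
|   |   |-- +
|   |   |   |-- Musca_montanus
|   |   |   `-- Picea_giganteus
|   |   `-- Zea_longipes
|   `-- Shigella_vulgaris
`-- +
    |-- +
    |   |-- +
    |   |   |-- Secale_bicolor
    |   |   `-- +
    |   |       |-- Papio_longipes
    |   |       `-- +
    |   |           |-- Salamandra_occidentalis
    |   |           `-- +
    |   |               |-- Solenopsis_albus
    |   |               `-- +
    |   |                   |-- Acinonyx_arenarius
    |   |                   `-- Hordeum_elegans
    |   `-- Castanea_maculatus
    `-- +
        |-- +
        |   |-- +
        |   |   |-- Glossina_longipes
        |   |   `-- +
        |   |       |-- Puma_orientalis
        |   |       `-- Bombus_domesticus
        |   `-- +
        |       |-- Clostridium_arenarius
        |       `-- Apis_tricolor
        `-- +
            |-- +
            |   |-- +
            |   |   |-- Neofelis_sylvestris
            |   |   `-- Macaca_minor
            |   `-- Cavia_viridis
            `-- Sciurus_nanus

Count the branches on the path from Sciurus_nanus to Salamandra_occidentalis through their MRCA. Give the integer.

8

The MRCA of Sciurus_nanus and Salamandra_occidentalis is the node subtending (((Secale_bicolor,(Papio_longipes,(Salamandra_occidentalis,(Solenopsis_albus,(Acinonyx_arenarius,Hordeum_elegans))))),Castanea_maculatus),(((Glossina_longipes,(Puma_orientalis,Bombus_domesticus)),(Clostridium_arenarius,Apis_tricolor)),(((Neofelis_sylvestris,Macaca_minor),Cavia_viridis),Sciurus_nanus))).
From Sciurus_nanus up to that node: 3 branches. From Salamandra_occidentalis up to the same node: 5 branches. Total: 3 + 5 = 8.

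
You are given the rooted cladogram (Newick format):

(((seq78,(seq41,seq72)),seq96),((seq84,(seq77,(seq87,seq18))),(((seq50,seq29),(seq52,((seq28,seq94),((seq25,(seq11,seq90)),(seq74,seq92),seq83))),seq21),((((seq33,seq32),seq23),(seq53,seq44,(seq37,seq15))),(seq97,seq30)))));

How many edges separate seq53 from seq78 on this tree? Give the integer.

The MRCA of seq53 and seq78 is the root of the tree.
From seq53 up to that node: 6 branches. From seq78 up to the same node: 3 branches. Total: 6 + 3 = 9.

9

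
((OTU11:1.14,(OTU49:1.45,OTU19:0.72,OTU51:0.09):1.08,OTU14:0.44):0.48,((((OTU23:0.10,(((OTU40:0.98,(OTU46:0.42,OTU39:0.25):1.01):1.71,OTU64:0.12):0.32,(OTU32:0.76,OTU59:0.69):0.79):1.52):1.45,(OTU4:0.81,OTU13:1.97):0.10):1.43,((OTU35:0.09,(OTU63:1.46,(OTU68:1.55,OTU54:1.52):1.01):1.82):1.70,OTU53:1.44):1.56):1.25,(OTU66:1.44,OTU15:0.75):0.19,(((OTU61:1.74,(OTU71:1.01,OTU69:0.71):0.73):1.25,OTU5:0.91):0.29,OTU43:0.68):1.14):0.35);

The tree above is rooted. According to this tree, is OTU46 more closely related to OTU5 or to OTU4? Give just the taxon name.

The MRCA of OTU46 and OTU4 subtends ((OTU23,(((OTU40,(OTU46,OTU39)),OTU64),(OTU32,OTU59))),(OTU4,OTU13)) (9 taxa).
The MRCA of OTU46 and OTU5 subtends ((((OTU23,(((OTU40,(OTU46,OTU39)),OTU64),(OTU32,OTU59))),(OTU4,OTU13)),((OTU35,(OTU63,(OTU68,OTU54))),OTU53)),(OTU66,OTU15),(((OTU61,(OTU71,OTU69)),OTU5),OTU43)) (21 taxa).
The first is nested inside the second, so OTU46 shares a more recent common ancestor with OTU4.

OTU4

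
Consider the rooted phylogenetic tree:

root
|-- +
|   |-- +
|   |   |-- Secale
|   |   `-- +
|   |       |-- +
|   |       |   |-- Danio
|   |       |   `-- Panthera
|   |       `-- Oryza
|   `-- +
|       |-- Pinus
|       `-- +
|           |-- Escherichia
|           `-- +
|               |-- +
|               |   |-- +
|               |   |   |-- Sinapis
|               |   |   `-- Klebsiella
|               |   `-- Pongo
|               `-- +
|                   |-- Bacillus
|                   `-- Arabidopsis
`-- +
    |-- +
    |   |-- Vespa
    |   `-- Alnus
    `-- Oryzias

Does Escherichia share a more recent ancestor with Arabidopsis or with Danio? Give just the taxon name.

The MRCA of Escherichia and Arabidopsis subtends (Escherichia,(((Sinapis,Klebsiella),Pongo),(Bacillus,Arabidopsis))) (6 taxa).
The MRCA of Escherichia and Danio subtends ((Secale,((Danio,Panthera),Oryza)),(Pinus,(Escherichia,(((Sinapis,Klebsiella),Pongo),(Bacillus,Arabidopsis))))) (11 taxa).
The first is nested inside the second, so Escherichia shares a more recent common ancestor with Arabidopsis.

Arabidopsis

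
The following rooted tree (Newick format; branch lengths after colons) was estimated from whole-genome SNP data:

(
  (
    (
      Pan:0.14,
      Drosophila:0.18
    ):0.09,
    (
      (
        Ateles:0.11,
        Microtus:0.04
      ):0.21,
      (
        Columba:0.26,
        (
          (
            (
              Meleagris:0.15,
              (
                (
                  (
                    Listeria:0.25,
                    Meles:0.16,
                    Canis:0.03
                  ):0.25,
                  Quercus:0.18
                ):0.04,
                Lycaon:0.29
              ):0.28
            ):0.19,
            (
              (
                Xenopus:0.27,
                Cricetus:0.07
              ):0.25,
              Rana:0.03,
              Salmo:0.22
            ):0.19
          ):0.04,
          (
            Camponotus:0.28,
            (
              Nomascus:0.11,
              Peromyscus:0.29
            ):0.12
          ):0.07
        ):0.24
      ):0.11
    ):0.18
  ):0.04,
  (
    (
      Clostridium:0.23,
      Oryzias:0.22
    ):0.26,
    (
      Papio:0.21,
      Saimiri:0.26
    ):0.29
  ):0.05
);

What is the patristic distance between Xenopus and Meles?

1.63

The path runs Xenopus → … → MRCA → … → Meles; the MRCA is the node subtending ((Meleagris,(((Listeria,Meles,Canis),Quercus),Lycaon)),((Xenopus,Cricetus),Rana,Salmo)).
Branch lengths along that path: 0.27 + 0.25 + 0.19 + 0.19 + 0.28 + 0.04 + 0.25 + 0.16 = 1.63.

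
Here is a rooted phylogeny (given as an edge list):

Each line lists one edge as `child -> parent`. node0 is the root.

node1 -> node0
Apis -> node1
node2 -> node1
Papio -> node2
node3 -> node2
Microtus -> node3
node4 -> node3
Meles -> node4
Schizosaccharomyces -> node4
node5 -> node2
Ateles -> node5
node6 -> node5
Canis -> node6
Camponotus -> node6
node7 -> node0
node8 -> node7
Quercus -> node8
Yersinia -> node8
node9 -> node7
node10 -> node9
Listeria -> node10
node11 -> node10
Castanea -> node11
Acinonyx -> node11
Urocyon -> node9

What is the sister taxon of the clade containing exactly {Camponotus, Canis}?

The clade containing exactly {Camponotus, Canis} attaches to the tree at the node subtending (Ateles,(Canis,Camponotus)).
The other lineage descending from that same node — the sister group — is the single tip Ateles.

Ateles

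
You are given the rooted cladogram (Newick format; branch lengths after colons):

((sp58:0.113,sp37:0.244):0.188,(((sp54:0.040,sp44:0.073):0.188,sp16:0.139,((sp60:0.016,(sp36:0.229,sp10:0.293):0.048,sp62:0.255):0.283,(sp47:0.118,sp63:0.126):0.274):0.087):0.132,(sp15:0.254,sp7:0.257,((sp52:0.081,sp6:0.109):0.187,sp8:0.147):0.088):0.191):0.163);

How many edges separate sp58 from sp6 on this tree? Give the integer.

The MRCA of sp58 and sp6 is the root of the tree.
From sp58 up to that node: 2 branches. From sp6 up to the same node: 5 branches. Total: 2 + 5 = 7.

7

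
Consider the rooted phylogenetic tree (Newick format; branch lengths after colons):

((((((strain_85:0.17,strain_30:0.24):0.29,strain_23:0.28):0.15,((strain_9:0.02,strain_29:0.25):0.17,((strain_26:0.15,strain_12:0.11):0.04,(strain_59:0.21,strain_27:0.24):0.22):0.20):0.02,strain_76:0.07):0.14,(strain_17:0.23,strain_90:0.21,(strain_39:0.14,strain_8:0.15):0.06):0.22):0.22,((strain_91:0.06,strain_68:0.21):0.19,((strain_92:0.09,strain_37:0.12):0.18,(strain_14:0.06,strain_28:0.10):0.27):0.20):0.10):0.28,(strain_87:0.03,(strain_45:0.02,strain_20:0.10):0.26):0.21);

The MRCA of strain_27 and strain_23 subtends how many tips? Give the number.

The MRCA of strain_27 and strain_23 is the node subtending (((strain_85,strain_30),strain_23),((strain_9,strain_29),((strain_26,strain_12),(strain_59,strain_27))),strain_76).
That clade contains 10 terminal taxa: strain_12, strain_23, strain_26, strain_27, strain_29, strain_30, strain_59, strain_76, strain_85, strain_9.

10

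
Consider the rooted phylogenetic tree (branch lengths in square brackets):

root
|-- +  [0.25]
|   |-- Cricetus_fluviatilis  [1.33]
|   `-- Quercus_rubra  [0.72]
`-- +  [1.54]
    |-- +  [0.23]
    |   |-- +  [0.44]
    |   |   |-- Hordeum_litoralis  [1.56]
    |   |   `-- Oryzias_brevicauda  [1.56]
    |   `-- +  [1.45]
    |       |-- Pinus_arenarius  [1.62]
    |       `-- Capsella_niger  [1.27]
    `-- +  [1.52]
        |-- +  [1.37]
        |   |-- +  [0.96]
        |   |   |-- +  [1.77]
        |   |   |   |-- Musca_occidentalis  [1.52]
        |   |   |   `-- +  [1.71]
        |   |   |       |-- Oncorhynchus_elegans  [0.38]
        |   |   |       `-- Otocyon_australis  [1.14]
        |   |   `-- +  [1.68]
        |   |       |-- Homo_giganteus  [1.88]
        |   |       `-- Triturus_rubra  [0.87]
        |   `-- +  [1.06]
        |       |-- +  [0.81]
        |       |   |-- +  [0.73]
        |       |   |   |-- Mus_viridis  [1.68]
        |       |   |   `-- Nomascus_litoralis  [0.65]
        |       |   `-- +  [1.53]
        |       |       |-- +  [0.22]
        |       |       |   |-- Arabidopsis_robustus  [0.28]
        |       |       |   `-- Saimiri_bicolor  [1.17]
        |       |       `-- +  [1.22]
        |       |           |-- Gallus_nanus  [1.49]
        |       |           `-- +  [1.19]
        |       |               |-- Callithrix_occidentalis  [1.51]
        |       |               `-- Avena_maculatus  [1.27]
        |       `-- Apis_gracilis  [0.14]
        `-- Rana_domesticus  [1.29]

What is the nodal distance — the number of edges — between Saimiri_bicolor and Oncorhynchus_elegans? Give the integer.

9

The MRCA of Saimiri_bicolor and Oncorhynchus_elegans is the node subtending (((Musca_occidentalis,(Oncorhynchus_elegans,Otocyon_australis)),(Homo_giganteus,Triturus_rubra)),(((Mus_viridis,Nomascus_litoralis),((Arabidopsis_robustus,Saimiri_bicolor),(Gallus_nanus,(Callithrix_occidentalis,Avena_maculatus)))),Apis_gracilis)).
From Saimiri_bicolor up to that node: 5 branches. From Oncorhynchus_elegans up to the same node: 4 branches. Total: 5 + 4 = 9.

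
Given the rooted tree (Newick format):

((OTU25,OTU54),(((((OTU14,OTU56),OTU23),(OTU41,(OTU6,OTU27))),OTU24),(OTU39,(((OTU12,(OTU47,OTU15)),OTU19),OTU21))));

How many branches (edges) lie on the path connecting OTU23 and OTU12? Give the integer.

The MRCA of OTU23 and OTU12 is the node subtending (((((OTU14,OTU56),OTU23),(OTU41,(OTU6,OTU27))),OTU24),(OTU39,(((OTU12,(OTU47,OTU15)),OTU19),OTU21))).
From OTU23 up to that node: 4 branches. From OTU12 up to the same node: 5 branches. Total: 4 + 5 = 9.

9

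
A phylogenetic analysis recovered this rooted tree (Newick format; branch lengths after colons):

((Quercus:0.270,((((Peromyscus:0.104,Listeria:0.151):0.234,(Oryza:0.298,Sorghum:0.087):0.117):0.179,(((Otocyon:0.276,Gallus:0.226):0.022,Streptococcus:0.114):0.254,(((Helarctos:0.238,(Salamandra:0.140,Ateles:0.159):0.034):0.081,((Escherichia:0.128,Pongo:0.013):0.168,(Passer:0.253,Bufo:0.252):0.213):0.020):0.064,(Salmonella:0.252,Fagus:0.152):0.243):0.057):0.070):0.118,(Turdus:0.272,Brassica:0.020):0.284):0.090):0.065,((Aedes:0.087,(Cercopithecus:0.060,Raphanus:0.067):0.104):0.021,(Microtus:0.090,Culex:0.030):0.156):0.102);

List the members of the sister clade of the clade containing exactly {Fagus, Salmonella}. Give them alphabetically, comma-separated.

Ateles, Bufo, Escherichia, Helarctos, Passer, Pongo, Salamandra

The clade containing exactly {Fagus, Salmonella} attaches to the tree at the node subtending (((Helarctos,(Salamandra,Ateles)),((Escherichia,Pongo),(Passer,Bufo))),(Salmonella,Fagus)).
The other lineage descending from that same node — the sister group — is ((Helarctos,(Salamandra,Ateles)),((Escherichia,Pongo),(Passer,Bufo))); its 7 tips in alphabetical order are the answer.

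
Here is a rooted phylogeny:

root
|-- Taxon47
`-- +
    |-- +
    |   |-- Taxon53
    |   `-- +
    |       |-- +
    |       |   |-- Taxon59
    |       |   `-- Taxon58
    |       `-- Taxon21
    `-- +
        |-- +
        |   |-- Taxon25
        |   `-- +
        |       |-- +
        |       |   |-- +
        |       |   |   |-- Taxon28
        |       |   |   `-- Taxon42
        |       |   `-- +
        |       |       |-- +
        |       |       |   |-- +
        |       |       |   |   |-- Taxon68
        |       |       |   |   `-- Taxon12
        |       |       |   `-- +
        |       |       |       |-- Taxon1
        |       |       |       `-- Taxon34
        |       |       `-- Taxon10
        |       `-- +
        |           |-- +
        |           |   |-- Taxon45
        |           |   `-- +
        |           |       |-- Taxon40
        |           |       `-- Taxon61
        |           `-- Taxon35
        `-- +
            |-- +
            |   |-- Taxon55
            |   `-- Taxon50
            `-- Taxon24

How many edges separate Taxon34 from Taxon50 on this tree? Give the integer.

10

The MRCA of Taxon34 and Taxon50 is the node subtending ((Taxon25,(((Taxon28,Taxon42),(((Taxon68,Taxon12),(Taxon1,Taxon34)),Taxon10)),((Taxon45,(Taxon40,Taxon61)),Taxon35))),((Taxon55,Taxon50),Taxon24)).
From Taxon34 up to that node: 7 branches. From Taxon50 up to the same node: 3 branches. Total: 7 + 3 = 10.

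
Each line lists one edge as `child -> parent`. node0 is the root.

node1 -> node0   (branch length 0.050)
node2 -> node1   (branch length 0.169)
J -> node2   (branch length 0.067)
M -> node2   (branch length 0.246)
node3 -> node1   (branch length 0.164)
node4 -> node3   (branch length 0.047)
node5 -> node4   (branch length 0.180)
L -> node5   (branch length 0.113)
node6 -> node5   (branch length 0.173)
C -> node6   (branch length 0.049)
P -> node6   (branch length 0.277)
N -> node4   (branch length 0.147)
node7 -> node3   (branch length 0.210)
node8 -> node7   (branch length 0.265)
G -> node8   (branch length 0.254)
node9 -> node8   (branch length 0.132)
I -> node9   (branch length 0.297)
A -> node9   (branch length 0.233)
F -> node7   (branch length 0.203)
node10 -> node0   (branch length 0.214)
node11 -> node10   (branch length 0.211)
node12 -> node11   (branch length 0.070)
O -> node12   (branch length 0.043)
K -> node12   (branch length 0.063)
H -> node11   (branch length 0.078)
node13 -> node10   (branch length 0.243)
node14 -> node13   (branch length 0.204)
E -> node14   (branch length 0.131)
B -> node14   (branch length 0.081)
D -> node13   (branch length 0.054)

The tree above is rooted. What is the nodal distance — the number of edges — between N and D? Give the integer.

The MRCA of N and D is the root of the tree.
From N up to that node: 4 branches. From D up to the same node: 3 branches. Total: 4 + 3 = 7.

7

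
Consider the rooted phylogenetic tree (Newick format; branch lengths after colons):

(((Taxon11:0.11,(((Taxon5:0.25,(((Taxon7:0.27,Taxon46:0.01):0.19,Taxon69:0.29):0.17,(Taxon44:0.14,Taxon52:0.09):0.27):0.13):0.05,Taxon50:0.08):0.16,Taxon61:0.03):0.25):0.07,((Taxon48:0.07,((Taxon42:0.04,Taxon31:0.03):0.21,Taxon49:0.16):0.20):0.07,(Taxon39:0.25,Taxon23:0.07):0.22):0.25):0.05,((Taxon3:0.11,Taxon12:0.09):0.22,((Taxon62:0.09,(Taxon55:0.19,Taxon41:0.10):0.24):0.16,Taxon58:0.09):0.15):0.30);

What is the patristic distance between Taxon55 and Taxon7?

The path runs Taxon55 → … → MRCA → … → Taxon7; the MRCA is the root of the tree.
Branch lengths along that path: 0.19 + 0.24 + 0.16 + 0.15 + 0.30 + 0.05 + 0.07 + 0.25 + 0.16 + 0.05 + 0.13 + 0.17 + 0.19 + 0.27 = 2.38.

2.38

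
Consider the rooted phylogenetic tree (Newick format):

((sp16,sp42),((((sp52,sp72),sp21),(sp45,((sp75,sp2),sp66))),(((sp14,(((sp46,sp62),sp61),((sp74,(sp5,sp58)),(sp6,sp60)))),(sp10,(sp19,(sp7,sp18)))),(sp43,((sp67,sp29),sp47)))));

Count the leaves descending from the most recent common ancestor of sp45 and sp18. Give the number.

The MRCA of sp45 and sp18 is the node subtending ((((sp52,sp72),sp21),(sp45,((sp75,sp2),sp66))),(((sp14,(((sp46,sp62),sp61),((sp74,(sp5,sp58)),(sp6,sp60)))),(sp10,(sp19,(sp7,sp18)))),(sp43,((sp67,sp29),sp47)))).
That clade contains 24 terminal taxa: sp10, sp14, sp18, sp19, sp2, sp21, sp29, sp43, sp45, sp46, sp47, sp5, sp52, sp58, sp6, sp60, sp61, sp62, sp66, sp67, sp7, sp72, sp74, sp75.

24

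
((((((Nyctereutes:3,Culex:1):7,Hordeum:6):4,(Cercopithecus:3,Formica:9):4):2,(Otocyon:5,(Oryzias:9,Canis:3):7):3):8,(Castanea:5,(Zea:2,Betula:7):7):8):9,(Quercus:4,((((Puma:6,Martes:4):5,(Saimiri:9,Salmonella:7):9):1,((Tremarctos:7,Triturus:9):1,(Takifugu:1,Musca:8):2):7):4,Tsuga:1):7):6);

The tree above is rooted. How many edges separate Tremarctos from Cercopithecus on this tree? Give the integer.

The MRCA of Tremarctos and Cercopithecus is the root of the tree.
From Tremarctos up to that node: 6 branches. From Cercopithecus up to the same node: 5 branches. Total: 6 + 5 = 11.

11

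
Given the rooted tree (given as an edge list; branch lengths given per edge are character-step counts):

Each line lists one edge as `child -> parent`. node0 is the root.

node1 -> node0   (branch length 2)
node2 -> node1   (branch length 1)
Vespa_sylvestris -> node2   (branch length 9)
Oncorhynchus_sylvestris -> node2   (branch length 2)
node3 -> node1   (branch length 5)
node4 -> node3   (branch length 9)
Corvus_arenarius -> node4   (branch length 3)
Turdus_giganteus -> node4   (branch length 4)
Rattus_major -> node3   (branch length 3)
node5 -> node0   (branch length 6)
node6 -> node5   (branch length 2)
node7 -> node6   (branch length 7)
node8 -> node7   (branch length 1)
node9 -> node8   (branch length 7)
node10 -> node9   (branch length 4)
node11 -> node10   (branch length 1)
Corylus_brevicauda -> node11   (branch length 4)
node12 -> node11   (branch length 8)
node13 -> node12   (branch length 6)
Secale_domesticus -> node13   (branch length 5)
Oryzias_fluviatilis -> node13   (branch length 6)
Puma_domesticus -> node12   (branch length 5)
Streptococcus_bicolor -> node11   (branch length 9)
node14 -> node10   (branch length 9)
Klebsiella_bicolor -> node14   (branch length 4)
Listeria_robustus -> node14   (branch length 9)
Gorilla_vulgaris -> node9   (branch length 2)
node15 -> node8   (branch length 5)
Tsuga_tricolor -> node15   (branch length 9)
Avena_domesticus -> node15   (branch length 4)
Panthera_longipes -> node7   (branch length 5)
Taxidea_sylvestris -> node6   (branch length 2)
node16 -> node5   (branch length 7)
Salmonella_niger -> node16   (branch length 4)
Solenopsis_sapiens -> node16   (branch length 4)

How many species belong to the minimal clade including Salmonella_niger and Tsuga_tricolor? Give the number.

14

The MRCA of Salmonella_niger and Tsuga_tricolor is the node subtending (((((((Corylus_brevicauda,((Secale_domesticus,Oryzias_fluviatilis),Puma_domesticus),Streptococcus_bicolor),(Klebsiella_bicolor,Listeria_robustus)),Gorilla_vulgaris),(Tsuga_tricolor,Avena_domesticus)),Panthera_longipes),Taxidea_sylvestris),(Salmonella_niger,Solenopsis_sapiens)).
That clade contains 14 terminal taxa: Avena_domesticus, Corylus_brevicauda, Gorilla_vulgaris, Klebsiella_bicolor, Listeria_robustus, Oryzias_fluviatilis, Panthera_longipes, Puma_domesticus, Salmonella_niger, Secale_domesticus, Solenopsis_sapiens, Streptococcus_bicolor, Taxidea_sylvestris, Tsuga_tricolor.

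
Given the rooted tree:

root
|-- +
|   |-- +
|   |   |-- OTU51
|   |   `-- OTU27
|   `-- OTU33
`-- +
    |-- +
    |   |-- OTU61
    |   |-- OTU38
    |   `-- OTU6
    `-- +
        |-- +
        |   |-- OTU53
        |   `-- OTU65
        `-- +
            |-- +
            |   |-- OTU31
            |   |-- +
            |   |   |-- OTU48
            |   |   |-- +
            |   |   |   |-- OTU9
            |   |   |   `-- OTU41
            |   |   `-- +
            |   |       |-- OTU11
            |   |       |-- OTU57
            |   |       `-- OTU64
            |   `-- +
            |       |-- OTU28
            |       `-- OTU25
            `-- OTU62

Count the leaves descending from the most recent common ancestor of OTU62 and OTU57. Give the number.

10

The MRCA of OTU62 and OTU57 is the node subtending ((OTU31,(OTU48,(OTU9,OTU41),(OTU11,OTU57,OTU64)),(OTU28,OTU25)),OTU62).
That clade contains 10 terminal taxa: OTU11, OTU25, OTU28, OTU31, OTU41, OTU48, OTU57, OTU62, OTU64, OTU9.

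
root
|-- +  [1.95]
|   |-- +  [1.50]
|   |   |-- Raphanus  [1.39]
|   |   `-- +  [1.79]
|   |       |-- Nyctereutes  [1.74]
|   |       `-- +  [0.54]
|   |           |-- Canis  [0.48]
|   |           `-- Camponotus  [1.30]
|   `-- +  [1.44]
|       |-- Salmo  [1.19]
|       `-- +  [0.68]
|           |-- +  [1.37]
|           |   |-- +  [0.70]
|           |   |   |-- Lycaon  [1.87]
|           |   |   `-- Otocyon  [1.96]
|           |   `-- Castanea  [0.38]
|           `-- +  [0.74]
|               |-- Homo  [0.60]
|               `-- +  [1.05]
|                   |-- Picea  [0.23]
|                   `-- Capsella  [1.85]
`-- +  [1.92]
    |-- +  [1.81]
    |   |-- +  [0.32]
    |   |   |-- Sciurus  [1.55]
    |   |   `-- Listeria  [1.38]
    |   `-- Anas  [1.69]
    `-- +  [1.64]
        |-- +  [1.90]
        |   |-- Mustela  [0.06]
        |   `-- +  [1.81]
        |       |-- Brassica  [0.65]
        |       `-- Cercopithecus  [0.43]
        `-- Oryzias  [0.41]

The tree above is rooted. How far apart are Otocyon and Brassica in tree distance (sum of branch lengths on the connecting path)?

The path runs Otocyon → … → MRCA → … → Brassica; the MRCA is the root of the tree.
Branch lengths along that path: 1.96 + 0.70 + 1.37 + 0.68 + 1.44 + 1.95 + 1.92 + 1.64 + 1.90 + 1.81 + 0.65 = 16.02.

16.02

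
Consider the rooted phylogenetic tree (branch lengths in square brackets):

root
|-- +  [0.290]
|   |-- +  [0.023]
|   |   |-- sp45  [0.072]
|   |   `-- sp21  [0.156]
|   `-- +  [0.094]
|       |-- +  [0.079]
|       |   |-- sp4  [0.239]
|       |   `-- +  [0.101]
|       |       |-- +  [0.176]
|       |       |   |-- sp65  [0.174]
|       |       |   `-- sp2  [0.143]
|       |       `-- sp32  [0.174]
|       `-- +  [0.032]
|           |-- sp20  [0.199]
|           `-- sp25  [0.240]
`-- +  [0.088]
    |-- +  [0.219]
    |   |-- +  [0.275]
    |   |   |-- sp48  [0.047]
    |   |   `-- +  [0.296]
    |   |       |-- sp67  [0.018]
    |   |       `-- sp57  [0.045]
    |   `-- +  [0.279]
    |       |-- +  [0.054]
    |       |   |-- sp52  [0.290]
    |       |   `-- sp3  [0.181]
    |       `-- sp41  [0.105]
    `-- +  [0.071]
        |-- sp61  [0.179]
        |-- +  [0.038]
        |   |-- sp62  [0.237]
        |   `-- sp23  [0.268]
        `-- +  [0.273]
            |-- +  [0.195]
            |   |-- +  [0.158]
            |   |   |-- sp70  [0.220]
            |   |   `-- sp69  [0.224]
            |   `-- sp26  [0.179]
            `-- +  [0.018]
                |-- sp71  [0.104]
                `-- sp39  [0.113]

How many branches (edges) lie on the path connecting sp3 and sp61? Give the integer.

6

The MRCA of sp3 and sp61 is the node subtending (((sp48,(sp67,sp57)),((sp52,sp3),sp41)),(sp61,(sp62,sp23),(((sp70,sp69),sp26),(sp71,sp39)))).
From sp3 up to that node: 4 branches. From sp61 up to the same node: 2 branches. Total: 4 + 2 = 6.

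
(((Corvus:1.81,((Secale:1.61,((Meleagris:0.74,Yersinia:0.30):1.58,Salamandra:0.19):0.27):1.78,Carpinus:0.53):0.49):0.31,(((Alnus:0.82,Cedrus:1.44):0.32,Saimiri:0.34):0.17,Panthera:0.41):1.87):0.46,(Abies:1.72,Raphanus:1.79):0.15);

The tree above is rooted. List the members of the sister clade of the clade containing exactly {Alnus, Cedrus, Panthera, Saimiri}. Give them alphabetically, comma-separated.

Carpinus, Corvus, Meleagris, Salamandra, Secale, Yersinia

The clade containing exactly {Alnus, Cedrus, Panthera, Saimiri} attaches to the tree at the node subtending ((Corvus,((Secale,((Meleagris,Yersinia),Salamandra)),Carpinus)),(((Alnus,Cedrus),Saimiri),Panthera)).
The other lineage descending from that same node — the sister group — is (Corvus,((Secale,((Meleagris,Yersinia),Salamandra)),Carpinus)); its 6 tips in alphabetical order are the answer.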